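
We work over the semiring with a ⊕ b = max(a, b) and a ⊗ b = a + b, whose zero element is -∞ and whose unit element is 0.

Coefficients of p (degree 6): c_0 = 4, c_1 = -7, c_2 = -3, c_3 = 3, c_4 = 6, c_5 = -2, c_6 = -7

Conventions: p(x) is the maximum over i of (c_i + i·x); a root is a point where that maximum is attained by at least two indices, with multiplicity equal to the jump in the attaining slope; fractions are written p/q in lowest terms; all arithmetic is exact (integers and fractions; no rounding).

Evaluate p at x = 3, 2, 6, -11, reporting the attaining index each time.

p(3) = max(4+0·3=4, -7+1·3=-4, -3+2·3=3, 3+3·3=12, 6+4·3=18, -2+5·3=13, -7+6·3=11) = 18 (attained by i=4)
p(2) = max(4+0·2=4, -7+1·2=-5, -3+2·2=1, 3+3·2=9, 6+4·2=14, -2+5·2=8, -7+6·2=5) = 14 (attained by i=4)
p(6) = max(4+0·6=4, -7+1·6=-1, -3+2·6=9, 3+3·6=21, 6+4·6=30, -2+5·6=28, -7+6·6=29) = 30 (attained by i=4)
p(-11) = max(4+0·(-11)=4, -7+1·(-11)=-18, -3+2·(-11)=-25, 3+3·(-11)=-30, 6+4·(-11)=-38, -2+5·(-11)=-57, -7+6·(-11)=-73) = 4 (attained by i=0)
Answer: p(3) = 18; p(2) = 14; p(6) = 30; p(-11) = 4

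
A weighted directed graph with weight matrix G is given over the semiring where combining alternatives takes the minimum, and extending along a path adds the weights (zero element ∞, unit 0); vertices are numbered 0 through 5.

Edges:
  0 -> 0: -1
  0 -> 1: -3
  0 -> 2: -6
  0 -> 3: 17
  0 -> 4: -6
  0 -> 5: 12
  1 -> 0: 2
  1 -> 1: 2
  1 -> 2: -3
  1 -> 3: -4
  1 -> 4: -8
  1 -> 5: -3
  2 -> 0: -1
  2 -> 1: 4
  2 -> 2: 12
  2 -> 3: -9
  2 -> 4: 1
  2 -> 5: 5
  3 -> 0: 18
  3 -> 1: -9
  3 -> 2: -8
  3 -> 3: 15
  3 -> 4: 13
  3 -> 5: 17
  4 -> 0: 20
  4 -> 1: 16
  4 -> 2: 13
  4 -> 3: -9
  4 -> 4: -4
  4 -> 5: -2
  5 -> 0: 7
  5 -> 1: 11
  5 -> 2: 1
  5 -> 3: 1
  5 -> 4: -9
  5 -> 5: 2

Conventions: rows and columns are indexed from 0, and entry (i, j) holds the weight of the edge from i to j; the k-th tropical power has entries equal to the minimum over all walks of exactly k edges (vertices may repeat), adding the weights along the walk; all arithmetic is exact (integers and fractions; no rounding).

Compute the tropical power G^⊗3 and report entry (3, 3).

G^⊗2:
  [-7, -4, -7, -15, -11, -8]
  [-4, -13, -12, -17, -12, -10]
  [-2, -18, -17, -8, -7, -1]
  [-9, -7, -12, -17, -17, -12]
  [5, -18, -17, -13, -11, -6]
  [0, -8, -7, -18, -13, -11]
G^⊗3:
  [-8, -24, -23, -20, -17, -13]
  [-13, -26, -25, -21, -21, -16]
  [-18, -17, -21, -26, -26, -21]
  [-13, -26, -25, -26, -21, -19]
  [-18, -22, -21, -26, -26, -21]
  [-8, -27, -26, -22, -20, -15]
Key observation: the optimum is the walk 3->1->4->3, with weight (-9) + (-8) + (-9) = -26.
Optimal value attained by: walk 3->1->4->3.
Answer: (G^⊗3)[3][3] = -26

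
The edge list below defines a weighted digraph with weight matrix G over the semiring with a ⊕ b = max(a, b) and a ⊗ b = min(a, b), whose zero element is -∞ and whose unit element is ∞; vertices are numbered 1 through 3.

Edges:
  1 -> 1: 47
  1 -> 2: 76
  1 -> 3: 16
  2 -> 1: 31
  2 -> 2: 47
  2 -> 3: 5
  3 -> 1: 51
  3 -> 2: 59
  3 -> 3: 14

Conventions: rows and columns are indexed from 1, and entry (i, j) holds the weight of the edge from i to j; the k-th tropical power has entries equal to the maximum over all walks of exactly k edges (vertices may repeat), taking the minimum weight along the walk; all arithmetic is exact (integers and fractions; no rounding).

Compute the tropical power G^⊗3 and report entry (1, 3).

G^⊗2:
  [47, 47, 16]
  [31, 47, 16]
  [47, 51, 16]
G^⊗3:
  [47, 47, 16]
  [31, 47, 16]
  [47, 47, 16]
Key observation: the optimum is the walk 1->1->1->3, with weight 47 min 47 min 16 = 16.
Optimal value attained by: walk 1->1->1->3.
Answer: (G^⊗3)[1][3] = 16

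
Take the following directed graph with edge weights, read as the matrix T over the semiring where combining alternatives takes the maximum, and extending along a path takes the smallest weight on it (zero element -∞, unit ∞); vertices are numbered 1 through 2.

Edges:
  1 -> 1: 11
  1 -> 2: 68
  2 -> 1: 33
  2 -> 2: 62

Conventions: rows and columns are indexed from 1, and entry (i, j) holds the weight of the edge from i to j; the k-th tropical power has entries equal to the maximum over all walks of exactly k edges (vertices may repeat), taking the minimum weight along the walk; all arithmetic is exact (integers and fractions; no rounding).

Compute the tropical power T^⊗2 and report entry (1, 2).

T^⊗2:
  [33, 62]
  [33, 62]
Key observation: the optimum is the walk 1->2->2, with weight 68 min 62 = 62.
Optimal value attained by: walk 1->2->2.
Answer: (T^⊗2)[1][2] = 62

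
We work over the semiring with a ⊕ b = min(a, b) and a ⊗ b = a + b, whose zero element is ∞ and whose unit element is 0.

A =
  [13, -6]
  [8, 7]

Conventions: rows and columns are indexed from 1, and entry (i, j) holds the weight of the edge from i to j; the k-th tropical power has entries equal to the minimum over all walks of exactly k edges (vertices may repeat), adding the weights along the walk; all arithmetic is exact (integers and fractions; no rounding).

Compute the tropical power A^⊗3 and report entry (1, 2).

A^⊗2:
  [2, 1]
  [15, 2]
A^⊗3:
  [9, -4]
  [10, 9]
Key observation: the optimum is the walk 1->2->1->2, with weight (-6) + 8 + (-6) = -4.
Optimal value attained by: walk 1->2->1->2.
Answer: (A^⊗3)[1][2] = -4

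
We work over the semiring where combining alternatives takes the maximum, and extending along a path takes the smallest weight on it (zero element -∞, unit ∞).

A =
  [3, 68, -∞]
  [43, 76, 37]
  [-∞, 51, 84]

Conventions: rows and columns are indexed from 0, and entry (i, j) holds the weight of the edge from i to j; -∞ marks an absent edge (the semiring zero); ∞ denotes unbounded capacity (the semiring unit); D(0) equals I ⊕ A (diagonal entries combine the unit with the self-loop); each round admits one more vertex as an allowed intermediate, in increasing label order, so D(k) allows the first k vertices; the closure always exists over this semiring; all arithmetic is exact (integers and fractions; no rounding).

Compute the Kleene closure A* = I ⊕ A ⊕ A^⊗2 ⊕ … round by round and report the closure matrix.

D(0):
  [∞, 68, -∞]
  [43, ∞, 37]
  [-∞, 51, ∞]
D(1):
  [∞, 68, -∞]
  [43, ∞, 37]
  [-∞, 51, ∞]
D(2):
  [∞, 68, 37]
  [43, ∞, 37]
  [43, 51, ∞]
D(3):
  [∞, 68, 37]
  [43, ∞, 37]
  [43, 51, ∞]
Answer: A* = [[∞, 68, 37], [43, ∞, 37], [43, 51, ∞]]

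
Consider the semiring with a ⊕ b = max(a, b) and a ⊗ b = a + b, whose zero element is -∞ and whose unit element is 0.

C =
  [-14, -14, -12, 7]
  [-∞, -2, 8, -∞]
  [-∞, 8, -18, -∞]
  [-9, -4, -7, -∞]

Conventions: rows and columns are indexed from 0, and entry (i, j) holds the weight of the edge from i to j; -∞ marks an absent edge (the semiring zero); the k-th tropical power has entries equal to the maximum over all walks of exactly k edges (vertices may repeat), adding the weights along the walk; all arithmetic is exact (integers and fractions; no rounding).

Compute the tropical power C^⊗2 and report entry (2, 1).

C^⊗2:
  [-2, 3, 0, -7]
  [-∞, 16, 6, -∞]
  [-∞, 6, 16, -∞]
  [-23, 1, 4, -2]
Key observation: the optimum is the walk 2->1->1, with weight 8 + (-2) = 6.
Optimal value attained by: walk 2->1->1.
Answer: (C^⊗2)[2][1] = 6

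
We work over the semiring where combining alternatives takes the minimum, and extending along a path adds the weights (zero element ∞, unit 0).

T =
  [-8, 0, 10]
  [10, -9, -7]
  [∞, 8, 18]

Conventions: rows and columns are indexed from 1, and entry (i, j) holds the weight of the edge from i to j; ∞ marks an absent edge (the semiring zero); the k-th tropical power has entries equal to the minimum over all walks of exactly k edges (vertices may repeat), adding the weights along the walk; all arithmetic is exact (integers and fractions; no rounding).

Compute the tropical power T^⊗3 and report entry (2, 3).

T^⊗2:
  [-16, -9, -7]
  [1, -18, -16]
  [18, -1, 1]
T^⊗3:
  [-24, -18, -16]
  [-8, -27, -25]
  [9, -10, -8]
Key observation: the optimum is the walk 2->2->2->3, with weight (-9) + (-9) + (-7) = -25.
Optimal value attained by: walk 2->2->2->3.
Answer: (T^⊗3)[2][3] = -25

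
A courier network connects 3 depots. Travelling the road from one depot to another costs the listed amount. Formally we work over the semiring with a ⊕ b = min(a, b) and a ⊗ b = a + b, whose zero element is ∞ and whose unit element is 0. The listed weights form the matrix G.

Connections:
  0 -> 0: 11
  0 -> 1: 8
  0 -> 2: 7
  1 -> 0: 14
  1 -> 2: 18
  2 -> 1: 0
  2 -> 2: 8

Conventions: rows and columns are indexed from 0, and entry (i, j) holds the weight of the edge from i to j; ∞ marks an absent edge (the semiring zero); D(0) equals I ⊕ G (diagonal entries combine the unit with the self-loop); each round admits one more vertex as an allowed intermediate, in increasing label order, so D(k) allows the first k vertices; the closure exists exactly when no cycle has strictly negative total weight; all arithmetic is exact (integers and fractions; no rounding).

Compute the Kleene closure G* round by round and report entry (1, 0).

D(0):
  [0, 8, 7]
  [14, 0, 18]
  [∞, 0, 0]
D(1):
  [0, 8, 7]
  [14, 0, 18]
  [∞, 0, 0]
D(2):
  [0, 8, 7]
  [14, 0, 18]
  [14, 0, 0]
D(3):
  [0, 7, 7]
  [14, 0, 18]
  [14, 0, 0]
Answer: G*[1][0] = 14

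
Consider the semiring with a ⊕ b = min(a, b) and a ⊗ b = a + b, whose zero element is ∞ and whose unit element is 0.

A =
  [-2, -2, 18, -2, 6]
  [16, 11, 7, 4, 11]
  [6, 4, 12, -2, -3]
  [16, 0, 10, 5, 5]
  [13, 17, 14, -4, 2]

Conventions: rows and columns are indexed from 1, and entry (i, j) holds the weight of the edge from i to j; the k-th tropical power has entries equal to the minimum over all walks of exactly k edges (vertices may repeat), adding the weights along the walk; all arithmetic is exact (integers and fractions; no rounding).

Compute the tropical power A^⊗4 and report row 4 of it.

A^⊗2:
  [-4, -4, 5, -4, 3]
  [13, 4, 14, 5, 4]
  [4, -2, 8, -7, -1]
  [14, 5, 7, 1, 7]
  [11, -4, 6, -2, 1]
A^⊗3:
  [-6, -6, 3, -6, 1]
  [11, 5, 11, 0, 6]
  [2, -7, 3, -5, -2]
  [12, 1, 11, 3, 4]
  [9, -2, 3, -3, 3]
A^⊗4:
  [-8, -8, 1, -8, -1]
  [9, 0, 10, 2, 5]
  [0, -5, 0, -6, 0]
  [10, 3, 8, 0, 6]
  [7, -3, 5, -1, 0]
Answer: row 4 of A^⊗4 = [10, 3, 8, 0, 6]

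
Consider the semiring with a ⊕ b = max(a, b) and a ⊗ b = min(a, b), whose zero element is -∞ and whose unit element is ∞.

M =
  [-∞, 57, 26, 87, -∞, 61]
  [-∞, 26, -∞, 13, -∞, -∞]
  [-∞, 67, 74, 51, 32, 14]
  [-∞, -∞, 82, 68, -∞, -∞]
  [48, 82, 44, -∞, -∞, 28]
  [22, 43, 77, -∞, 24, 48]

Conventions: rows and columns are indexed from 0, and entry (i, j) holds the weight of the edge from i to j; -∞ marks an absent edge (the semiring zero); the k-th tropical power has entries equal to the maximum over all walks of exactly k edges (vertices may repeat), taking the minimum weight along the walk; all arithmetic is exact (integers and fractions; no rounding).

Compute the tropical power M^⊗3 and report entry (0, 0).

M^⊗2:
  [22, 43, 82, 68, 26, 48]
  [-∞, 26, 13, 13, -∞, -∞]
  [32, 67, 74, 51, 32, 28]
  [-∞, 67, 74, 68, 32, 14]
  [22, 48, 44, 48, 32, 48]
  [24, 67, 74, 51, 32, 48]
M^⊗3:
  [26, 67, 74, 68, 32, 48]
  [-∞, 26, 13, 13, 13, 13]
  [32, 67, 74, 51, 32, 32]
  [32, 67, 74, 68, 32, 28]
  [32, 44, 48, 48, 32, 48]
  [32, 67, 74, 51, 32, 48]
Key observation: the optimum is the walk 0->2->4->0, with weight 26 min 32 min 48 = 26.
Optimal value attained by: walk 0->2->4->0.
Answer: (M^⊗3)[0][0] = 26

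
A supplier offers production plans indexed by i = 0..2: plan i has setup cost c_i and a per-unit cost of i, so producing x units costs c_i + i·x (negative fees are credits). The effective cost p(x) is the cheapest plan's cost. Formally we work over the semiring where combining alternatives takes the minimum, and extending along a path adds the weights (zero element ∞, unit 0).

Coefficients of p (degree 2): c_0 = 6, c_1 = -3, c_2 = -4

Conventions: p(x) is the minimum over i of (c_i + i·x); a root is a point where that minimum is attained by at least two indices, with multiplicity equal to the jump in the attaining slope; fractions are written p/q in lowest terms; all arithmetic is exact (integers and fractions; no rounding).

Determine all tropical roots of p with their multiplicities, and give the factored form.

hull edge (i=0, c=6) to (i=1, c=-3): slope -9, span 1
hull edge (i=1, c=-3) to (i=2, c=-4): slope -1, span 1
Factored form: p(x) = -4 ⊗ (x ⊕ 1) ⊗ (x ⊕ 9)
Answer: roots = 1 (mult 1), 9 (mult 1)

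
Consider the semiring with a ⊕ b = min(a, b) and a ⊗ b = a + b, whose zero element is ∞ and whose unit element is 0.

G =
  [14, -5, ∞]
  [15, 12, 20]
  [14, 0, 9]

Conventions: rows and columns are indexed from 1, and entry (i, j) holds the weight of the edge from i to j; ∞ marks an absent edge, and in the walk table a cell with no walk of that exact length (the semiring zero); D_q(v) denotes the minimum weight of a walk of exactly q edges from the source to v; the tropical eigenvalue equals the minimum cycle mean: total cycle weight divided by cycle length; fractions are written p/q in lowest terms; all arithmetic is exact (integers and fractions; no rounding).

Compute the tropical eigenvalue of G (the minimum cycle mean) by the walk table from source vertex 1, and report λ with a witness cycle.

q=0: [0, ∞, ∞]
q=1: [14, -5, ∞]
q=2: [10, 7, 15]
q=3: [22, 5, 24]
Optimal cycle mean attained by: cycle 1->2->1, total (-5) + 15, length 2.
Answer: λ = 5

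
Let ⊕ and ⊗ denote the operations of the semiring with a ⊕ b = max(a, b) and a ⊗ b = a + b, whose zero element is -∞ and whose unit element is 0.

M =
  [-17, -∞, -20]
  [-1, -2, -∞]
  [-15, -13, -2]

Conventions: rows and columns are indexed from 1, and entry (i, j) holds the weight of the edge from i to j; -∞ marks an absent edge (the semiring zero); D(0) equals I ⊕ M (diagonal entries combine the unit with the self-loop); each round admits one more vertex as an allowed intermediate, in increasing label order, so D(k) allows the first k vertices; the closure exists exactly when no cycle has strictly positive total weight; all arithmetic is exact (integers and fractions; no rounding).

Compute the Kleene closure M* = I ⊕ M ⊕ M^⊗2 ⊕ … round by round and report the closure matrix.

D(0):
  [0, -∞, -20]
  [-1, 0, -∞]
  [-15, -13, 0]
D(1):
  [0, -∞, -20]
  [-1, 0, -21]
  [-15, -13, 0]
D(2):
  [0, -∞, -20]
  [-1, 0, -21]
  [-14, -13, 0]
D(3):
  [0, -33, -20]
  [-1, 0, -21]
  [-14, -13, 0]
Answer: M* = [[0, -33, -20], [-1, 0, -21], [-14, -13, 0]]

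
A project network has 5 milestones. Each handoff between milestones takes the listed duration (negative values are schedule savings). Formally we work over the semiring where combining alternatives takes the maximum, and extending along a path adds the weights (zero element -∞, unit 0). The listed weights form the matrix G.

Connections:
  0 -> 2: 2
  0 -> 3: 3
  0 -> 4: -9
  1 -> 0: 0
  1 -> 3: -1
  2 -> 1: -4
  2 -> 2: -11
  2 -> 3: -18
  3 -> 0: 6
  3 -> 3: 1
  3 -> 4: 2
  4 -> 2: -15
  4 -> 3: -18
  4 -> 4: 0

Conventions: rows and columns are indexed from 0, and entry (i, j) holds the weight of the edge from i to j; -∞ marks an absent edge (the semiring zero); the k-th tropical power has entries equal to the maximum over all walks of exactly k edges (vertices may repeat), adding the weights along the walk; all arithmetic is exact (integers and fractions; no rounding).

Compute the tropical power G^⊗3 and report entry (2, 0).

G^⊗2:
  [9, -2, -9, 4, 5]
  [5, -∞, 2, 3, 1]
  [-4, -15, -22, -5, -16]
  [7, -∞, 8, 9, 3]
  [-12, -19, -15, -17, 0]
G^⊗3:
  [10, -13, 11, 12, 6]
  [9, -2, 7, 8, 5]
  [1, -26, -2, -1, -3]
  [15, 4, 9, 10, 11]
  [-11, -19, -10, -9, 0]
Key observation: the optimum is the walk 2->1->3->0, with weight (-4) + (-1) + 6 = 1.
Optimal value attained by: walk 2->1->3->0.
Answer: (G^⊗3)[2][0] = 1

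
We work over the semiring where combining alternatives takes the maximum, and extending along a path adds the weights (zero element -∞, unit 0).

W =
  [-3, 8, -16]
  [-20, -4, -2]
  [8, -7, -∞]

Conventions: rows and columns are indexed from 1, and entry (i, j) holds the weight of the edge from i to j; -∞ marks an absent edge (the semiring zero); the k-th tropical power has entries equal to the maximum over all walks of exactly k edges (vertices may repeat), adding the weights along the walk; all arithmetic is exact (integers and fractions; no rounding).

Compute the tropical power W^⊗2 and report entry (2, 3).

W^⊗2:
  [-6, 5, 6]
  [6, -8, -6]
  [5, 16, -8]
Key observation: the optimum is the walk 2->2->3, with weight (-4) + (-2) = -6.
Optimal value attained by: walk 2->2->3.
Answer: (W^⊗2)[2][3] = -6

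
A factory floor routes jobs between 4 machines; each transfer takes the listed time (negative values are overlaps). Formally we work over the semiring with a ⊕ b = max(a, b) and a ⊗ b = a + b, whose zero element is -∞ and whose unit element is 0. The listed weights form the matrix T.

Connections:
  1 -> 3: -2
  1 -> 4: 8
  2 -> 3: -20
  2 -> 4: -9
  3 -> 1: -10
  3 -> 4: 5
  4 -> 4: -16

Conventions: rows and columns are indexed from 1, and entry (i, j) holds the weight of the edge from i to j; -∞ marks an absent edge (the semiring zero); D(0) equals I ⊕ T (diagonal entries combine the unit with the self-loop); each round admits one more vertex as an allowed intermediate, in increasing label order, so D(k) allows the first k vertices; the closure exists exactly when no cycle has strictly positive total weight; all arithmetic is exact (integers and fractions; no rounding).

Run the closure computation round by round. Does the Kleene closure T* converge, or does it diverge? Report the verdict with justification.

D(0):
  [0, -∞, -2, 8]
  [-∞, 0, -20, -9]
  [-10, -∞, 0, 5]
  [-∞, -∞, -∞, 0]
D(1):
  [0, -∞, -2, 8]
  [-∞, 0, -20, -9]
  [-10, -∞, 0, 5]
  [-∞, -∞, -∞, 0]
D(2):
  [0, -∞, -2, 8]
  [-∞, 0, -20, -9]
  [-10, -∞, 0, 5]
  [-∞, -∞, -∞, 0]
D(3):
  [0, -∞, -2, 8]
  [-30, 0, -20, -9]
  [-10, -∞, 0, 5]
  [-∞, -∞, -∞, 0]
D(4):
  [0, -∞, -2, 8]
  [-30, 0, -20, -9]
  [-10, -∞, 0, 5]
  [-∞, -∞, -∞, 0]
Key observation: every diagonal entry stays at the unit through all rounds, so no improving cycle exists.
Answer: CONVERGES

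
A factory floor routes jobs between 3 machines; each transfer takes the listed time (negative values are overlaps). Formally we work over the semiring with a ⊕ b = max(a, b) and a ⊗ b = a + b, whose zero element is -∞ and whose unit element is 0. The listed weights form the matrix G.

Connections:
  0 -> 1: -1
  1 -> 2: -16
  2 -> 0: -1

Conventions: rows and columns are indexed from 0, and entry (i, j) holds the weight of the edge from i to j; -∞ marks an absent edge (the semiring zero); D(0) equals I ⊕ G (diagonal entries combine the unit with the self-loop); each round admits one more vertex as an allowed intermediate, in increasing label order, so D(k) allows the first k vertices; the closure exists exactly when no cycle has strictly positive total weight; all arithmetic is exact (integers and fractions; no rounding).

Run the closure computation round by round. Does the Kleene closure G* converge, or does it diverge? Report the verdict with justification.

D(0):
  [0, -1, -∞]
  [-∞, 0, -16]
  [-1, -∞, 0]
D(1):
  [0, -1, -∞]
  [-∞, 0, -16]
  [-1, -2, 0]
D(2):
  [0, -1, -17]
  [-∞, 0, -16]
  [-1, -2, 0]
D(3):
  [0, -1, -17]
  [-17, 0, -16]
  [-1, -2, 0]
Key observation: every diagonal entry stays at the unit through all rounds, so no improving cycle exists.
Answer: CONVERGES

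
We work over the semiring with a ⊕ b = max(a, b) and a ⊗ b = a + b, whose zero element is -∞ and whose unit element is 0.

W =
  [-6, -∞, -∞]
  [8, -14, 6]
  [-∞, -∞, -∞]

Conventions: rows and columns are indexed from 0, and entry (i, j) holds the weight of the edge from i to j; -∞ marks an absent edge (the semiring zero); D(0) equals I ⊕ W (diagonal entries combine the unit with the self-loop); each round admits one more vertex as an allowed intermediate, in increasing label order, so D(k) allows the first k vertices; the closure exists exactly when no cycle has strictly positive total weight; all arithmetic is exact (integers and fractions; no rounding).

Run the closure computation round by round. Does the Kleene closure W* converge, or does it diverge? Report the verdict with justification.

D(0):
  [0, -∞, -∞]
  [8, 0, 6]
  [-∞, -∞, 0]
D(1):
  [0, -∞, -∞]
  [8, 0, 6]
  [-∞, -∞, 0]
D(2):
  [0, -∞, -∞]
  [8, 0, 6]
  [-∞, -∞, 0]
D(3):
  [0, -∞, -∞]
  [8, 0, 6]
  [-∞, -∞, 0]
Key observation: every diagonal entry stays at the unit through all rounds, so no improving cycle exists.
Answer: CONVERGES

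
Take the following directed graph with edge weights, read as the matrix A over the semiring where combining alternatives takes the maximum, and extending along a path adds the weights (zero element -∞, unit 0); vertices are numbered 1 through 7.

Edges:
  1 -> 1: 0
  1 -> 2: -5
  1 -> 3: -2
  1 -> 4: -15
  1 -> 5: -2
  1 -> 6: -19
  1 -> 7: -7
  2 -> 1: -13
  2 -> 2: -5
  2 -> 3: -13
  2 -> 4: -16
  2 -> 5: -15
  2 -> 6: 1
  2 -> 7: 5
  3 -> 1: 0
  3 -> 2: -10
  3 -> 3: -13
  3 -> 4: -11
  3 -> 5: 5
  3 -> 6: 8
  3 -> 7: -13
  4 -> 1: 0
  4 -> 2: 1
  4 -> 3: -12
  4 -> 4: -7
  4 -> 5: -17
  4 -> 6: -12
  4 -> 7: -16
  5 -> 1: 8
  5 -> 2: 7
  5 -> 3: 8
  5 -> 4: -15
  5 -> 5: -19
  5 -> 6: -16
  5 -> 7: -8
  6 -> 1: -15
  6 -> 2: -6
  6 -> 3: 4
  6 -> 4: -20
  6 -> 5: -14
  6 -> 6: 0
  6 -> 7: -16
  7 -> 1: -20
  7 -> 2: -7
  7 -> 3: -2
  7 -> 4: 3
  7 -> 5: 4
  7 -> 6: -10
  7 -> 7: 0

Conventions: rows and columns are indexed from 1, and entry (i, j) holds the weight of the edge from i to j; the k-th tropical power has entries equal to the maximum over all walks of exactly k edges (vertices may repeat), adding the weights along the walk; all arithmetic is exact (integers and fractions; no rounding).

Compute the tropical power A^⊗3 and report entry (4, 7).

A^⊗2:
  [6, 5, 6, -4, 3, 6, 0]
  [-7, -2, 5, 8, 9, 1, 5]
  [13, 12, 13, -10, -2, 8, -3]
  [0, -4, -2, -13, -2, 2, 6]
  [8, 3, 6, -3, 13, 16, 12]
  [4, -6, 4, -7, 9, 12, -1]
  [12, 11, 12, 3, 4, 6, 0]
A^⊗3:
  [11, 10, 11, 3, 11, 14, 10]
  [17, 16, 17, 8, 10, 13, 5]
  [13, 8, 12, 2, 18, 21, 17]
  [6, 5, 6, 9, 10, 6, 6]
  [21, 20, 21, 15, 16, 16, 12]
  [17, 16, 17, 2, 9, 12, 1]
  [12, 11, 12, 3, 17, 20, 16]
Key observation: the optimum is the walk 4->2->7->7, with weight 1 + 5 + 0 = 6.
Optimal value attained by: walk 4->2->7->7.
Answer: (A^⊗3)[4][7] = 6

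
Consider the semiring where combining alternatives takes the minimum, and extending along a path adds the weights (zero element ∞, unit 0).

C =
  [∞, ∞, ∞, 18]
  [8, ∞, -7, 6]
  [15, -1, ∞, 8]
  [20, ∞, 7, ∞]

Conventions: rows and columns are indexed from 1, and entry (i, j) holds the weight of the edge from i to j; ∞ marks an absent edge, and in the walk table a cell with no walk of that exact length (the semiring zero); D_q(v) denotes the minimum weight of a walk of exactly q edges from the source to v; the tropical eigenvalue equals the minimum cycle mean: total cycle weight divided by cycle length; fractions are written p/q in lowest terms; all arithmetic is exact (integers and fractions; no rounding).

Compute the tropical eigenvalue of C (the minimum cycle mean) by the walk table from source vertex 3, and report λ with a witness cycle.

q=0: [∞, ∞, 0, ∞]
q=1: [15, -1, ∞, 8]
q=2: [7, ∞, -8, 5]
q=3: [7, -9, 12, 0]
q=4: [-1, 11, -16, -3]
Optimal cycle mean attained by: cycle 2->3->2, total (-7) + (-1), length 2.
Answer: λ = -4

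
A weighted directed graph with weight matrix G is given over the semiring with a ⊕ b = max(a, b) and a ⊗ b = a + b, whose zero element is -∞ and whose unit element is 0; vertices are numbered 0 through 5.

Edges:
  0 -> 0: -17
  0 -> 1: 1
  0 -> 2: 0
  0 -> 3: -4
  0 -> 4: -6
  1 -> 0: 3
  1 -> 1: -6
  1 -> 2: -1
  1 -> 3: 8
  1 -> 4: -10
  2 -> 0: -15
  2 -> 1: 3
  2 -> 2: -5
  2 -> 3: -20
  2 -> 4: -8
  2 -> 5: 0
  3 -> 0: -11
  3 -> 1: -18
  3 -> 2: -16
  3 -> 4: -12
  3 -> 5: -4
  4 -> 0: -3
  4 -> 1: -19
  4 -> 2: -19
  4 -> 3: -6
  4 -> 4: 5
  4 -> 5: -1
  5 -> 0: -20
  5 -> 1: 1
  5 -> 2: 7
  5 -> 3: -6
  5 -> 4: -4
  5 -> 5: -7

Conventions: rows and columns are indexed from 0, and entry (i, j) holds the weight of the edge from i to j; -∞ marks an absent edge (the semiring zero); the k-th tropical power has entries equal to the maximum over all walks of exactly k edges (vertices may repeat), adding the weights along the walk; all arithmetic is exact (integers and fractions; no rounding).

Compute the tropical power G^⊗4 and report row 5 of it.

G^⊗2:
  [4, 3, 0, 9, -1, 0]
  [-3, 4, 3, 2, -3, 4]
  [6, 1, 7, 11, -3, -5]
  [-15, -3, 3, -10, -7, -11]
  [2, 0, 6, -1, 10, 4]
  [4, 10, 2, 9, 1, 7]
G^⊗3:
  [6, 5, 7, 11, 4, 5]
  [7, 6, 11, 12, 2, 3]
  [4, 10, 6, 9, 2, 7]
  [0, 6, -2, 5, -2, 3]
  [7, 9, 11, 8, 15, 9]
  [13, 8, 14, 18, 6, 5]
G^⊗4:
  [8, 10, 12, 13, 9, 7]
  [9, 14, 10, 14, 7, 11]
  [13, 9, 14, 18, 7, 6]
  [9, 4, 10, 14, 3, 1]
  [12, 14, 16, 17, 20, 14]
  [11, 17, 13, 16, 11, 14]
Answer: row 5 of G^⊗4 = [11, 17, 13, 16, 11, 14]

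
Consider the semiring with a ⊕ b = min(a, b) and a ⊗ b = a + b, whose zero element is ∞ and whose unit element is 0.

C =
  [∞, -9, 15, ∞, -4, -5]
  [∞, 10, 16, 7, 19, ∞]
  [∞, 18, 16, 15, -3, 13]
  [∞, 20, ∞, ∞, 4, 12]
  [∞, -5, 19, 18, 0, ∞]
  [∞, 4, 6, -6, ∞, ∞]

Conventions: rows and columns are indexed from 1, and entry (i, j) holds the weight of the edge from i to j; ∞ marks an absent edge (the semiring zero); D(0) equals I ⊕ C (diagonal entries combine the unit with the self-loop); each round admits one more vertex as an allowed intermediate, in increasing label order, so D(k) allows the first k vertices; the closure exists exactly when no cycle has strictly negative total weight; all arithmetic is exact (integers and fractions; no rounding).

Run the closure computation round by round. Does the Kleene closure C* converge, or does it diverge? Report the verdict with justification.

D(0):
  [0, -9, 15, ∞, -4, -5]
  [∞, 0, 16, 7, 19, ∞]
  [∞, 18, 0, 15, -3, 13]
  [∞, 20, ∞, 0, 4, 12]
  [∞, -5, 19, 18, 0, ∞]
  [∞, 4, 6, -6, ∞, 0]
D(1):
  [0, -9, 15, ∞, -4, -5]
  [∞, 0, 16, 7, 19, ∞]
  [∞, 18, 0, 15, -3, 13]
  [∞, 20, ∞, 0, 4, 12]
  [∞, -5, 19, 18, 0, ∞]
  [∞, 4, 6, -6, ∞, 0]
D(2):
  [0, -9, 7, -2, -4, -5]
  [∞, 0, 16, 7, 19, ∞]
  [∞, 18, 0, 15, -3, 13]
  [∞, 20, 36, 0, 4, 12]
  [∞, -5, 11, 2, 0, ∞]
  [∞, 4, 6, -6, 23, 0]
D(3):
  [0, -9, 7, -2, -4, -5]
  [∞, 0, 16, 7, 13, 29]
  [∞, 18, 0, 15, -3, 13]
  [∞, 20, 36, 0, 4, 12]
  [∞, -5, 11, 2, 0, 24]
  [∞, 4, 6, -6, 3, 0]
D(4):
  [0, -9, 7, -2, -4, -5]
  [∞, 0, 16, 7, 11, 19]
  [∞, 18, 0, 15, -3, 13]
  [∞, 20, 36, 0, 4, 12]
  [∞, -5, 11, 2, 0, 14]
  [∞, 4, 6, -6, -2, 0]
D(5):
  [0, -9, 7, -2, -4, -5]
  [∞, 0, 16, 7, 11, 19]
  [∞, -8, 0, -1, -3, 11]
  [∞, -1, 15, 0, 4, 12]
  [∞, -5, 11, 2, 0, 14]
  [∞, -7, 6, -6, -2, 0]
D(6):
  [0, -12, 1, -11, -7, -5]
  [∞, 0, 16, 7, 11, 19]
  [∞, -8, 0, -1, -3, 11]
  [∞, -1, 15, 0, 4, 12]
  [∞, -5, 11, 2, 0, 14]
  [∞, -7, 6, -6, -2, 0]
Key observation: every diagonal entry stays at the unit through all rounds, so no improving cycle exists.
Answer: CONVERGES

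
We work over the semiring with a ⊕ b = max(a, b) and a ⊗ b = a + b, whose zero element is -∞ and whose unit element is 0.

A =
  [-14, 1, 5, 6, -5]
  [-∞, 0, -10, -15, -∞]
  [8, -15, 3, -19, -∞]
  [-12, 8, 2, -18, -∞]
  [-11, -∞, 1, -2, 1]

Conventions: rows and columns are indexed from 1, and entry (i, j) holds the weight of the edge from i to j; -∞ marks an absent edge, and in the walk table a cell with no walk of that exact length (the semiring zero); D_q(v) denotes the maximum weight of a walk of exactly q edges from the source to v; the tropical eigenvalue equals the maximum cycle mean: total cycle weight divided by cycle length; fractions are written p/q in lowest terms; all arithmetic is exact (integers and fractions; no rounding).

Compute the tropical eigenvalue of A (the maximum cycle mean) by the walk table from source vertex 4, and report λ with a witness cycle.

q=0: [-∞, -∞, -∞, 0, -∞]
q=1: [-12, 8, 2, -18, -∞]
q=2: [10, 8, 5, -6, -17]
q=3: [13, 11, 15, 16, 5]
q=4: [23, 24, 18, 19, 8]
q=5: [26, 27, 28, 29, 18]
Optimal cycle mean attained by: cycle 1->3->1, total 5 + 8, length 2.
Answer: λ = 13/2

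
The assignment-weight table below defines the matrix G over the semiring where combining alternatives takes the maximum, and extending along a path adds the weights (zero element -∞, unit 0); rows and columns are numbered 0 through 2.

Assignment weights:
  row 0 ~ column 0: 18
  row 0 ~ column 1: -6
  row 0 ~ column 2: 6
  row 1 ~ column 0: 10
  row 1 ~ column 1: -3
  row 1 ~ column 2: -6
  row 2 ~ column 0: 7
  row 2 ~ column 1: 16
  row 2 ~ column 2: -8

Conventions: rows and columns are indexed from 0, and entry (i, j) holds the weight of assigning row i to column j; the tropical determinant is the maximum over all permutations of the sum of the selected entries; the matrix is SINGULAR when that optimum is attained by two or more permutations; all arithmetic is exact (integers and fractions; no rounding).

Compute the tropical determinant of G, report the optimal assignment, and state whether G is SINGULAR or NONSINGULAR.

σ = (0, 1, 2): 18 + (-3) + (-8) = 7
σ = (0, 2, 1): 18 + (-6) + 16 = 28
σ = (1, 0, 2): (-6) + 10 + (-8) = -4
σ = (1, 2, 0): (-6) + (-6) + 7 = -5
σ = (2, 0, 1): 6 + 10 + 16 = 32
σ = (2, 1, 0): 6 + (-3) + 7 = 10
Optimal value attained by: σ = (2, 0, 1).
Answer: det⊕(G) = 32; verdict: NONSINGULAR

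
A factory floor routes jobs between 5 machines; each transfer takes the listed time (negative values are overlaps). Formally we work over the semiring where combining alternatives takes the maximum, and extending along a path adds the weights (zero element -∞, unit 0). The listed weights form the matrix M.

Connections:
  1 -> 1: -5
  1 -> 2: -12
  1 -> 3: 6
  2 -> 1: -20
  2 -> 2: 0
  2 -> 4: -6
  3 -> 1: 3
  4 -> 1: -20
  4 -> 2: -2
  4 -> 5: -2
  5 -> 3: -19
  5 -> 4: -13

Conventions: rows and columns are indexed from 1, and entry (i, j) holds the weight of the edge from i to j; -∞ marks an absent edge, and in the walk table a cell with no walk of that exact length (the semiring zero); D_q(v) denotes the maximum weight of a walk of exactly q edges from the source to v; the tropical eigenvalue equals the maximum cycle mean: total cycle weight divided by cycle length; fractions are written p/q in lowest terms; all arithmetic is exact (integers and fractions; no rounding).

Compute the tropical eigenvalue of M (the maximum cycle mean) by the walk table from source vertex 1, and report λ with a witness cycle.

q=0: [0, -∞, -∞, -∞, -∞]
q=1: [-5, -12, 6, -∞, -∞]
q=2: [9, -12, 1, -18, -∞]
q=3: [4, -3, 15, -18, -20]
q=4: [18, -3, 10, -9, -20]
q=5: [13, 6, 24, -9, -11]
Optimal cycle mean attained by: cycle 1->3->1, total 6 + 3, length 2.
Answer: λ = 9/2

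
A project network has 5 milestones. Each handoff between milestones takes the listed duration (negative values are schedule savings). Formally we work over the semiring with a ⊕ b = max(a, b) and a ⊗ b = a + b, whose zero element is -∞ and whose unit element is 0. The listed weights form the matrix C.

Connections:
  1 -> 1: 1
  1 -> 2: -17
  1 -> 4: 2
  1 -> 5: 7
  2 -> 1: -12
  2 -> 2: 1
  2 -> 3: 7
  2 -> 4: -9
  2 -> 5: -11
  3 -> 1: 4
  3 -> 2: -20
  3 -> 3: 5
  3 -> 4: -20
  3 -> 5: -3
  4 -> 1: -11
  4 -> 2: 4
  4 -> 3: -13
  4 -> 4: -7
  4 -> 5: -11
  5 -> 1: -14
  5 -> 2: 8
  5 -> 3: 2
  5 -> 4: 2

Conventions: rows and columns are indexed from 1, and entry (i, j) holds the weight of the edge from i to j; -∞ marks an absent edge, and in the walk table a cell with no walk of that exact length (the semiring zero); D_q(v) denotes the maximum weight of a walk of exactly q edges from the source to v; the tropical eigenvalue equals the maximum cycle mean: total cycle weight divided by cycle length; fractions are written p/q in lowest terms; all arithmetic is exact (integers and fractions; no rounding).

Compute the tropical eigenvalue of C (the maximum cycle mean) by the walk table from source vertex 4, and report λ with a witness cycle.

q=0: [-∞, -∞, -∞, 0, -∞]
q=1: [-11, 4, -13, -7, -11]
q=2: [-8, 5, 11, -5, -4]
q=3: [15, 6, 16, -2, 8]
q=4: [20, 16, 21, 17, 22]
q=5: [25, 30, 26, 24, 27]
Optimal cycle mean attained by: cycle 1->5->2->3->1, total 7 + 8 + 7 + 4, length 4.
Answer: λ = 13/2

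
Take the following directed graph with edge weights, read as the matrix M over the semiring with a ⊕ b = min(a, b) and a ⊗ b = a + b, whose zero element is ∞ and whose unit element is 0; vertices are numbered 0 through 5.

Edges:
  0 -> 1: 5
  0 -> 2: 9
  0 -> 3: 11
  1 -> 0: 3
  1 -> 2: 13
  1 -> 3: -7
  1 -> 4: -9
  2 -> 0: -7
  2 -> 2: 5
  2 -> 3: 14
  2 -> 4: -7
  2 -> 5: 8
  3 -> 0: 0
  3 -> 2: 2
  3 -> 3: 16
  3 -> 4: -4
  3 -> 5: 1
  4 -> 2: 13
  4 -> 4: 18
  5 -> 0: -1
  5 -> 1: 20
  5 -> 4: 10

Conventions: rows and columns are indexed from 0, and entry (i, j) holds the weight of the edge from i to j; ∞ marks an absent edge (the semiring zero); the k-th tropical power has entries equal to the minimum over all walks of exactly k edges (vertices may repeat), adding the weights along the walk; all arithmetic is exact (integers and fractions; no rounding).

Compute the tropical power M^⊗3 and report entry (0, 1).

M^⊗2:
  [2, ∞, 13, -2, -4, 12]
  [-7, 8, -5, 9, -11, -6]
  [-2, -2, 2, 4, -2, 13]
  [-5, 5, 7, 11, -5, 10]
  [6, ∞, 18, 27, 6, 21]
  [23, 4, 8, 10, 11, ∞]
M^⊗3:
  [-2, 7, 0, 13, -6, -1]
  [-12, -2, 0, 1, -12, 3]
  [-5, 3, 6, -9, -11, 5]
  [0, 0, 4, -2, -4, 12]
  [11, 11, 15, 17, 11, 26]
  [1, 28, 12, -3, -5, 11]
Key observation: the optimum is the walk 0->2->0->1, with weight 9 + (-7) + 5 = 7.
Optimal value attained by: walk 0->2->0->1.
Answer: (M^⊗3)[0][1] = 7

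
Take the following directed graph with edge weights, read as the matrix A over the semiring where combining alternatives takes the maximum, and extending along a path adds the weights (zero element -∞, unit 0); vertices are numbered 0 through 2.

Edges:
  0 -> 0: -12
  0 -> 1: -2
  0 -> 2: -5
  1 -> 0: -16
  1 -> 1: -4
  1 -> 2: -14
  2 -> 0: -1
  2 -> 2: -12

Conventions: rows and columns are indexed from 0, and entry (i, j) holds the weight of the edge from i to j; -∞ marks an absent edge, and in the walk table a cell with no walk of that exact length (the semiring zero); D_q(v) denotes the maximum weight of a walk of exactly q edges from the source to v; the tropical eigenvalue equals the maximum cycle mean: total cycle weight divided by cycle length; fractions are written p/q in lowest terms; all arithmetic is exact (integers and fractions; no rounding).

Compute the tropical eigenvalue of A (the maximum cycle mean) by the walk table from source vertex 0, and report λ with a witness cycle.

q=0: [0, -∞, -∞]
q=1: [-12, -2, -5]
q=2: [-6, -6, -16]
q=3: [-17, -8, -11]
Optimal cycle mean attained by: cycle 0->2->0, total (-5) + (-1), length 2.
Answer: λ = -3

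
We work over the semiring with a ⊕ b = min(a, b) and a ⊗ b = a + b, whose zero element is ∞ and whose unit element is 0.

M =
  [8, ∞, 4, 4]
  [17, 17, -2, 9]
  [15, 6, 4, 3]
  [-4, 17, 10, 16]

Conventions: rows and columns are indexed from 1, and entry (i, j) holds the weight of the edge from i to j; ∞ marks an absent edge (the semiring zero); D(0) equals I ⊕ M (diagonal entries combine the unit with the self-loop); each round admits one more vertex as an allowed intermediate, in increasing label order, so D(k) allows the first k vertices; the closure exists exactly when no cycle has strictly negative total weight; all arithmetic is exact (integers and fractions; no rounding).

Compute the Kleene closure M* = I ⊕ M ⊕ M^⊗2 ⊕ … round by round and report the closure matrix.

D(0):
  [0, ∞, 4, 4]
  [17, 0, -2, 9]
  [15, 6, 0, 3]
  [-4, 17, 10, 0]
D(1):
  [0, ∞, 4, 4]
  [17, 0, -2, 9]
  [15, 6, 0, 3]
  [-4, 17, 0, 0]
D(2):
  [0, ∞, 4, 4]
  [17, 0, -2, 9]
  [15, 6, 0, 3]
  [-4, 17, 0, 0]
D(3):
  [0, 10, 4, 4]
  [13, 0, -2, 1]
  [15, 6, 0, 3]
  [-4, 6, 0, 0]
D(4):
  [0, 10, 4, 4]
  [-3, 0, -2, 1]
  [-1, 6, 0, 3]
  [-4, 6, 0, 0]
Answer: M* = [[0, 10, 4, 4], [-3, 0, -2, 1], [-1, 6, 0, 3], [-4, 6, 0, 0]]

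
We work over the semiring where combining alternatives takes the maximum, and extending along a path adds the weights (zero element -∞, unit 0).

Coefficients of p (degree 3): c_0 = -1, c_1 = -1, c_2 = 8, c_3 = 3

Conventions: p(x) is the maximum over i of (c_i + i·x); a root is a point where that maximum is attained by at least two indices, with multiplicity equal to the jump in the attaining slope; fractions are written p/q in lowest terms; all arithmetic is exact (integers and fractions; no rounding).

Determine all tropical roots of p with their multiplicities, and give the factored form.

hull edge (i=0, c=-1) to (i=2, c=8): slope 9/2, span 2
hull edge (i=2, c=8) to (i=3, c=3): slope -5, span 1
Factored form: p(x) = 3 ⊗ (x ⊕ (-9/2)) ⊗ (x ⊕ (-9/2)) ⊗ (x ⊕ 5)
Answer: roots = -9/2 (mult 2), 5 (mult 1)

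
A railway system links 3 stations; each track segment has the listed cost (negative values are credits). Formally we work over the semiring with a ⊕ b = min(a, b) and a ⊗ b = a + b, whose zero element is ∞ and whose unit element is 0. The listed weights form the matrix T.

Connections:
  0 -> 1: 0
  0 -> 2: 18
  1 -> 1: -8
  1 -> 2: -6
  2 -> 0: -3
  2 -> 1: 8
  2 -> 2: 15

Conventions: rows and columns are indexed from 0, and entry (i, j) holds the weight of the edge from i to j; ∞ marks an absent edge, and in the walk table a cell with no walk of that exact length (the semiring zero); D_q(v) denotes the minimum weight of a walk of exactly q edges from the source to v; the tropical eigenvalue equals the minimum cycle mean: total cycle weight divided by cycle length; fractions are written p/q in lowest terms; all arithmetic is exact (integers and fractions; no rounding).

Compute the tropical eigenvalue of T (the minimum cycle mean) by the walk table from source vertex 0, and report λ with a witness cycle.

q=0: [0, ∞, ∞]
q=1: [∞, 0, 18]
q=2: [15, -8, -6]
q=3: [-9, -16, -14]
Optimal cycle mean attained by: cycle 1->1, total (-8), length 1.
Answer: λ = -8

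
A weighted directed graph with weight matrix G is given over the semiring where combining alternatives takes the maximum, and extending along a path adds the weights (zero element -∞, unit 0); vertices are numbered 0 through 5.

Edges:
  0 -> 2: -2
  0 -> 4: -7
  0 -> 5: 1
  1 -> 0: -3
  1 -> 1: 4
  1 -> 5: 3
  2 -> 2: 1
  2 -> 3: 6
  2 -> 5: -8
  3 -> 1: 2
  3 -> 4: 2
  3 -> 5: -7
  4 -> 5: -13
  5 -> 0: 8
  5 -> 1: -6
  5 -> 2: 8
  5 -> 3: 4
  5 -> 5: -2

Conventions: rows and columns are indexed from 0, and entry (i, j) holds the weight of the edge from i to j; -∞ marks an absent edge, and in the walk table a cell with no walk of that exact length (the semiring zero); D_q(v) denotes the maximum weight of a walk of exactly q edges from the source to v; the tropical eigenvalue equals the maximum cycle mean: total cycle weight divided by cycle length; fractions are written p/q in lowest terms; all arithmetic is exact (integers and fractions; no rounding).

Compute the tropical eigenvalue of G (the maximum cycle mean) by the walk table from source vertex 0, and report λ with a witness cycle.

q=0: [0, -∞, -∞, -∞, -∞, -∞]
q=1: [-∞, -∞, -2, -∞, -7, 1]
q=2: [9, -5, 9, 5, -∞, -1]
q=3: [7, 7, 10, 15, 7, 10]
q=4: [18, 17, 18, 16, 17, 10]
q=5: [18, 21, 19, 24, 18, 20]
q=6: [28, 26, 28, 25, 26, 24]
Optimal cycle mean attained by: cycle 1->5->2->3->1, total 3 + 8 + 6 + 2, length 4.
Answer: λ = 19/4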